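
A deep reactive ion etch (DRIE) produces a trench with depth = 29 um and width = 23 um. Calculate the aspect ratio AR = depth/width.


Step 1: AR = depth / width
Step 2: AR = 29 / 23
AR = 1.3


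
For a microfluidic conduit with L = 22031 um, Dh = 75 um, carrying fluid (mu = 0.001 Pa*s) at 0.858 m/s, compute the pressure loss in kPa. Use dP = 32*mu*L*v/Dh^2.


Step 1: Convert to SI: L = 22031e-6 m, Dh = 75e-6 m
Step 2: dP = 32 * 0.001 * 22031e-6 * 0.858 / (75e-6)^2
Step 3: dP = 107534.78 Pa
Step 4: Convert to kPa: dP = 107.53 kPa


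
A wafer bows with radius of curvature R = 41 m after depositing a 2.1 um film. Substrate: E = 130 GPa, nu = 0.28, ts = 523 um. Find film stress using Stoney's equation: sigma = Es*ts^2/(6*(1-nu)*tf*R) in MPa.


Step 1: Compute numerator: Es * ts^2 = 130 * 523^2 = 35558770 (GPa*um^2)
Step 2: Compute denominator (R in um): 6*(1-nu)*tf*R = 6*0.72*2.1*41e6 = 371952000.0 (um^2)
Step 3: sigma (GPa) = 35558770 / 371952000.0 = 9.56e-02 GPa
Step 4: Convert to MPa (x1000): sigma = 95.6 MPa


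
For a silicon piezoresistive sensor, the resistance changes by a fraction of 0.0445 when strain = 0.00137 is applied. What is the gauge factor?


Step 1: Identify values.
dR/R = 0.0445, strain = 0.00137
Step 2: GF = (dR/R) / strain = 0.0445 / 0.00137
GF = 32.5


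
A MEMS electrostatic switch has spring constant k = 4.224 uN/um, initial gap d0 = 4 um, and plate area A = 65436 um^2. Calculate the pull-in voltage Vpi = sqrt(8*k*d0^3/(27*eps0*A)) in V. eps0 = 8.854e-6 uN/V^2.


Step 1: Compute numerator: 8 * k * d0^3 = 8 * 4.224 * 4^3 = 2162.688
Step 2: Compute denominator: 27 * eps0 * A = 27 * 8.854e-6 * 65436 = 15.642999
Step 3: Vpi = sqrt(2162.688 / 15.642999)
Vpi = 11.76 V


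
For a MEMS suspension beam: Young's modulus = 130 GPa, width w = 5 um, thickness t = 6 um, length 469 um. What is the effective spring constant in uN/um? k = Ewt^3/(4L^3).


Step 1: Convert E to consistent units (1 GPa = 1000 uN/um^2).
E = 130 GPa = 130000 uN/um^2
Step 2: Compute t^3 = 6^3 = 216
Step 3: Compute L^3 = 469^3 = 103161709
Step 4: k = 130000 * 5 * 216 / (4 * 103161709)
k = 0.3402 uN/um


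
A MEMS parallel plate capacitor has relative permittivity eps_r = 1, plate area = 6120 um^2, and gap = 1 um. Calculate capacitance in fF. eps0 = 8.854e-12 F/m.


Step 1: Convert area to m^2: A = 6120e-12 m^2
Step 2: Convert gap to m: d = 1e-6 m
Step 3: C = eps0 * eps_r * A / d
C = 8.854e-12 * 1 * 6120e-12 / 1e-6
Step 4: Convert to fF (multiply by 1e15).
C = 54.19 fF


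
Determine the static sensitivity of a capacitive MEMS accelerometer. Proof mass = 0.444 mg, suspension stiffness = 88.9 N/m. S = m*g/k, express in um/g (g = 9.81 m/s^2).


Step 1: Convert mass: m = 0.444 mg = 4.44e-07 kg
Step 2: S = m * g / k = 4.44e-07 * 9.81 / 88.9
Step 3: S = 4.90e-08 m/g
Step 4: Convert to um/g: S = 0.049 um/g


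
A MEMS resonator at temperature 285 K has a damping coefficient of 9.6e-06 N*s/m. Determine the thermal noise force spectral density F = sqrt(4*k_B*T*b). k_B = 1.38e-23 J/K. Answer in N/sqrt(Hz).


Step 1: Compute 4 * k_B * T * b
= 4 * 1.38e-23 * 285 * 9.6e-06
= 1.5103e-25 N^2/Hz
Step 2: F_noise = sqrt(1.5103e-25)
F_noise = 3.89e-13 N/sqrt(Hz)


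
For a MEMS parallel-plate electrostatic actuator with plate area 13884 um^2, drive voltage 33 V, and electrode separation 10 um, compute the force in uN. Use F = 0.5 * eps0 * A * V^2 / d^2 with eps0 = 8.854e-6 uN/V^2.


Step 1: Identify parameters.
eps0 = 8.854e-6 uN/V^2, A = 13884 um^2, V = 33 V, d = 10 um
Step 2: Compute V^2 = 33^2 = 1089
Step 3: Compute d^2 = 10^2 = 100
Step 4: F = 0.5 * 8.854e-6 * 13884 * 1089 / 100
F = 0.669 uN


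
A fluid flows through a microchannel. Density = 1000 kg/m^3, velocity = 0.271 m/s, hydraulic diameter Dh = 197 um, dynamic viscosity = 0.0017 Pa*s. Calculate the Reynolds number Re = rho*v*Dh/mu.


Step 1: Convert Dh to meters: Dh = 197e-6 m
Step 2: Re = rho * v * Dh / mu
Re = 1000 * 0.271 * 197e-6 / 0.0017
Re = 31.404


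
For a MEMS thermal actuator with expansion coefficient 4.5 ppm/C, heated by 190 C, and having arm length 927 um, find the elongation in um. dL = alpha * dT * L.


Step 1: Convert CTE: alpha = 4.5 ppm/C = 4.5e-6 /C
Step 2: dL = 4.5e-6 * 190 * 927
dL = 0.7926 um


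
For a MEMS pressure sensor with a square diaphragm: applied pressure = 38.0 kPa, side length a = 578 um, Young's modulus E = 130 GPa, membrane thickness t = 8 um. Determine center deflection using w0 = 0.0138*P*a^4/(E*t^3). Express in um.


Step 1: Convert pressure to compatible units (E is in GPa, so P in GPa).
P = 38.0 kPa = 38.0e-6 GPa
Step 2: Compute numerator: 0.0138 * P * a^4.
a^4 = 578^4 = 111612119056
numerator = 0.0138 * 38.0e-6 * 111612119056 = 5.85294e+04
Step 3: Compute denominator: E * t^3 = 130 * 8^3 = 66560
Step 4: w0 = numerator / denominator = 5.85294e+04 / 66560 = 0.8793 um


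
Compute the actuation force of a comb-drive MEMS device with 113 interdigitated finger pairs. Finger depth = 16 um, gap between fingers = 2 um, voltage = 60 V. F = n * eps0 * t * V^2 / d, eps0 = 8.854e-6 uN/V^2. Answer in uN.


Step 1: Parameters: n=113, eps0=8.854e-6 uN/V^2, t=16 um, V=60 V, d=2 um
Step 2: V^2 = 3600
Step 3: F = 113 * 8.854e-6 * 16 * 3600 / 2
F = 28.814 uN


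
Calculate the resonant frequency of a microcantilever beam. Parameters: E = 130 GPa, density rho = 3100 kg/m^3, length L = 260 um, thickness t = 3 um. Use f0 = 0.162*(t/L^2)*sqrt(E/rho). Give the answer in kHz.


Step 1: Convert units to SI.
t_SI = 3e-6 m, L_SI = 260e-6 m
Step 2: Calculate sqrt(E/rho).
sqrt(130e9 / 3100) = 6475.76 m/s
Step 3: Compute f0.
f0 = 0.162 * 3e-6 / (260e-6)^2 * 6475.76 = 46556.5 Hz = 46.56 kHz


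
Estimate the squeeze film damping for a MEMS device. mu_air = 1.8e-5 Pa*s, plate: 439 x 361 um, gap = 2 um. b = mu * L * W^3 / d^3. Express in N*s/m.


Step 1: Convert to SI.
L = 439e-6 m, W = 361e-6 m, d = 2e-6 m
Step 2: W^3 = (361e-6)^3 = 4.70e-11 m^3
Step 3: d^3 = (2e-6)^3 = 8.00e-18 m^3
Step 4: b = 1.8e-5 * 439e-6 * 4.70e-11 / 8.00e-18
b = 4.65e-02 N*s/m


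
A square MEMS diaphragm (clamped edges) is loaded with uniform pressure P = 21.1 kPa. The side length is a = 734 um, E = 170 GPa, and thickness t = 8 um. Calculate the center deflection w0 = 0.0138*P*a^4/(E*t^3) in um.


Step 1: Convert pressure to compatible units (E is in GPa, so P in GPa).
P = 21.1 kPa = 21.1e-6 GPa
Step 2: Compute numerator: 0.0138 * P * a^4.
a^4 = 734^4 = 290258027536
numerator = 0.0138 * 21.1e-6 * 290258027536 = 8.4517e+04
Step 3: Compute denominator: E * t^3 = 170 * 8^3 = 87040
Step 4: w0 = numerator / denominator = 8.4517e+04 / 87040 = 0.971 um


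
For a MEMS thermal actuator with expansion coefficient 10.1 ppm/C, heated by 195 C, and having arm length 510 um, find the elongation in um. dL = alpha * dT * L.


Step 1: Convert CTE: alpha = 10.1 ppm/C = 10.1e-6 /C
Step 2: dL = 10.1e-6 * 195 * 510
dL = 1.0044 um


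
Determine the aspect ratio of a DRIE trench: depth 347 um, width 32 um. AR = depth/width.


Step 1: AR = depth / width
Step 2: AR = 347 / 32
AR = 10.8


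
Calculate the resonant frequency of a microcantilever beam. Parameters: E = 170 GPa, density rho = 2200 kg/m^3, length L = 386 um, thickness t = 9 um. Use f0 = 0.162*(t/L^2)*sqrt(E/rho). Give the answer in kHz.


Step 1: Convert units to SI.
t_SI = 9e-6 m, L_SI = 386e-6 m
Step 2: Calculate sqrt(E/rho).
sqrt(170e9 / 2200) = 8790.49 m/s
Step 3: Compute f0.
f0 = 0.162 * 9e-6 / (386e-6)^2 * 8790.49 = 86019.3 Hz = 86.02 kHz


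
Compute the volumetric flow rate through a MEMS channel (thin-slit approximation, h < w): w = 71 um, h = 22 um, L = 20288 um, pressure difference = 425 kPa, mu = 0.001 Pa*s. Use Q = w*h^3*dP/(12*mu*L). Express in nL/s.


Step 1: Convert all dimensions to SI (meters).
w = 71e-6 m, h = 22e-6 m, L = 20288e-6 m, dP = 425e3 Pa
Step 2: Q = w * h^3 * dP / (12 * mu * L)
Q = 71e-6 * (22e-6)^3 * 425e3 / (12 * 0.001 * 20288e-6) = 1.3197596e-09 m^3/s
Step 3: Convert Q from m^3/s to nL/s (1 m^3 = 1e12 nL, so multiply by 1e12).
Q = 1319.76 nL/s


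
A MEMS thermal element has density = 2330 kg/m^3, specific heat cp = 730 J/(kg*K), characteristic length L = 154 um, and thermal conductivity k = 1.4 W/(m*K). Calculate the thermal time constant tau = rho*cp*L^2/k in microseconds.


Step 1: Convert L to m: L = 154e-6 m
Step 2: L^2 = (154e-6)^2 = 2.3716e-08 m^2
Step 3: tau = 2330 * 730 * 2.3716e-08 / 1.4 = 2.8813246e-02 s
Step 4: Convert to microseconds (multiply by 1e6).
tau = 28813.246 us


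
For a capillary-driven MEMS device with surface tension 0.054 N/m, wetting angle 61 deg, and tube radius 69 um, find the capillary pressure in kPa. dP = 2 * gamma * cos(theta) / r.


Step 1: cos(61 deg) = 0.4848
Step 2: Convert r to m: r = 69e-6 m
Step 3: dP = 2 * 0.054 * 0.4848 / 69e-6 = 758.8 Pa
Step 4: Convert Pa to kPa (divide by 1000).
dP = 0.76 kPa


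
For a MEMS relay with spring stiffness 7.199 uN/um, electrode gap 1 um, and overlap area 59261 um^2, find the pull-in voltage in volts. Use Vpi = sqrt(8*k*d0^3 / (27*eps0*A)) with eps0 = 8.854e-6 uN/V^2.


Step 1: Compute numerator: 8 * k * d0^3 = 8 * 7.199 * 1^3 = 57.592
Step 2: Compute denominator: 27 * eps0 * A = 27 * 8.854e-6 * 59261 = 14.166816
Step 3: Vpi = sqrt(57.592 / 14.166816)
Vpi = 2.02 V


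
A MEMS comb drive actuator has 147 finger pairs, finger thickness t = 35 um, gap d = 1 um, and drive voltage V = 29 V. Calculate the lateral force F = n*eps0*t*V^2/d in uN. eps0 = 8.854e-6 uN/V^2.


Step 1: Parameters: n=147, eps0=8.854e-6 uN/V^2, t=35 um, V=29 V, d=1 um
Step 2: V^2 = 841
Step 3: F = 147 * 8.854e-6 * 35 * 841 / 1
F = 38.311 uN


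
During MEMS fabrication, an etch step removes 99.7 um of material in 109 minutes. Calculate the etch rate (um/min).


Step 1: Etch rate = depth / time
Step 2: rate = 99.7 / 109
rate = 0.915 um/min


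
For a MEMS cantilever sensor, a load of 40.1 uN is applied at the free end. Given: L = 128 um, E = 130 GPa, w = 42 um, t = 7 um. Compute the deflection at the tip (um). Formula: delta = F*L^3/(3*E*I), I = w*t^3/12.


Step 1: Calculate the second moment of area.
I = w * t^3 / 12 = 42 * 7^3 / 12 = 1200.5 um^4
Step 2: Convert E to consistent units (1 GPa = 1000 uN/um^2).
E = 130 GPa = 130000 uN/um^2
Step 3: Calculate tip deflection.
delta = F * L^3 / (3 * E * I)
delta = 40.1 * 128^3 / (3 * 130000 * 1200.5)
delta = 0.1796 um


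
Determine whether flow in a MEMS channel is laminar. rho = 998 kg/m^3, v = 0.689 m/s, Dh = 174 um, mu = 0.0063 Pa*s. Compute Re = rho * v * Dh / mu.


Step 1: Convert Dh to meters: Dh = 174e-6 m
Step 2: Re = rho * v * Dh / mu
Re = 998 * 0.689 * 174e-6 / 0.0063
Re = 18.991
Since Re = 18.991 is below ~2300, the flow is laminar.


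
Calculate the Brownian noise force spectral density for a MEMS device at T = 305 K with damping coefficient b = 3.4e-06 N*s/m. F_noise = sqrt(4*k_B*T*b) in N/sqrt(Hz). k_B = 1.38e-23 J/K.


Step 1: Compute 4 * k_B * T * b
= 4 * 1.38e-23 * 305 * 3.4e-06
= 5.7242e-26 N^2/Hz
Step 2: F_noise = sqrt(5.7242e-26)
F_noise = 2.39e-13 N/sqrt(Hz)


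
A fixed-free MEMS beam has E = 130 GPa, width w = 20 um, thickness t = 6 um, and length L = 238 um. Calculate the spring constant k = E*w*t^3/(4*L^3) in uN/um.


Step 1: Convert E to consistent units (1 GPa = 1000 uN/um^2).
E = 130 GPa = 130000 uN/um^2
Step 2: Compute t^3 = 6^3 = 216
Step 3: Compute L^3 = 238^3 = 13481272
Step 4: k = 130000 * 20 * 216 / (4 * 13481272)
k = 10.4144 uN/um


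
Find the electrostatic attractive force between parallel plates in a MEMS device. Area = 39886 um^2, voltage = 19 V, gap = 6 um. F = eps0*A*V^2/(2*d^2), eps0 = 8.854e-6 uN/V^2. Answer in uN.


Step 1: Identify parameters.
eps0 = 8.854e-6 uN/V^2, A = 39886 um^2, V = 19 V, d = 6 um
Step 2: Compute V^2 = 19^2 = 361
Step 3: Compute d^2 = 6^2 = 36
Step 4: F = 0.5 * 8.854e-6 * 39886 * 361 / 36
F = 1.771 uN


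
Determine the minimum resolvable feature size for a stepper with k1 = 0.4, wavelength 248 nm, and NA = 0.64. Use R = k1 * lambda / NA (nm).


Step 1: Identify values: k1 = 0.4, lambda = 248 nm, NA = 0.64
Step 2: R = k1 * lambda / NA
R = 0.4 * 248 / 0.64
R = 155.0 nm


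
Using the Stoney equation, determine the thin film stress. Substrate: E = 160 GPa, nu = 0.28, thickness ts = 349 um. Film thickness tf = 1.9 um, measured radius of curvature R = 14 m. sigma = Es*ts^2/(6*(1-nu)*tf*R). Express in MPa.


Step 1: Compute numerator: Es * ts^2 = 160 * 349^2 = 19488160 (GPa*um^2)
Step 2: Compute denominator (R in um): 6*(1-nu)*tf*R = 6*0.72*1.9*14e6 = 114912000.0 (um^2)
Step 3: sigma (GPa) = 19488160 / 114912000.0 = 1.69592e-01 GPa
Step 4: Convert to MPa (x1000): sigma = 169.6 MPa


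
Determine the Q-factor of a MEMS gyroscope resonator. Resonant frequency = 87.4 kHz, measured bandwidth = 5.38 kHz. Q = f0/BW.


Step 1: Q = f0 / bandwidth
Step 2: Q = 87.4 / 5.38
Q = 16.2


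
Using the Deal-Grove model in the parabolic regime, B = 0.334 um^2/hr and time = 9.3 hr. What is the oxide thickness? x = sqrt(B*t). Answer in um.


Step 1: Compute B*t = 0.334 * 9.3 = 3.1062
Step 2: x = sqrt(3.1062)
x = 1.762 um


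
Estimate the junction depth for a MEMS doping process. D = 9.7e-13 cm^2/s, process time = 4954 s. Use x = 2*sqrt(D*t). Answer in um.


Step 1: Compute D*t = 9.7e-13 * 4954 = 4.80538e-09 cm^2
Step 2: sqrt(D*t) = 6.93208e-05 cm
Step 3: x = 2 * 6.93208e-05 cm = 1.386416e-04 cm
Step 4: Convert to um (1 cm = 1e4 um): x = 1.386 um


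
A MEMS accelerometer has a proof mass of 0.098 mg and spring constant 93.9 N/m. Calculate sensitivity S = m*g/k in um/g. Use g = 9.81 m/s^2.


Step 1: Convert mass: m = 0.098 mg = 9.80e-08 kg
Step 2: S = m * g / k = 9.80e-08 * 9.81 / 93.9
Step 3: S = 1.02e-08 m/g
Step 4: Convert to um/g: S = 0.01 um/g


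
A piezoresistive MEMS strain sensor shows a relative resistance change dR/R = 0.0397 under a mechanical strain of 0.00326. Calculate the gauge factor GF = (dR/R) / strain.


Step 1: Identify values.
dR/R = 0.0397, strain = 0.00326
Step 2: GF = (dR/R) / strain = 0.0397 / 0.00326
GF = 12.2


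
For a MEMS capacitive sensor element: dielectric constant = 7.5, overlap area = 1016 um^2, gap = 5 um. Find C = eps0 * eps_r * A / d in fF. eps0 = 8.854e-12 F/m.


Step 1: Convert area to m^2: A = 1016e-12 m^2
Step 2: Convert gap to m: d = 5e-6 m
Step 3: C = eps0 * eps_r * A / d
C = 8.854e-12 * 7.5 * 1016e-12 / 5e-6
Step 4: Convert to fF (multiply by 1e15).
C = 13.49 fF


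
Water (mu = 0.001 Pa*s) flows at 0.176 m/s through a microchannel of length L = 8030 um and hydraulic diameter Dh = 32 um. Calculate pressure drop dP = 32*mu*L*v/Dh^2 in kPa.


Step 1: Convert to SI: L = 8030e-6 m, Dh = 32e-6 m
Step 2: dP = 32 * 0.001 * 8030e-6 * 0.176 / (32e-6)^2
Step 3: dP = 44165.00 Pa
Step 4: Convert to kPa: dP = 44.16 kPa


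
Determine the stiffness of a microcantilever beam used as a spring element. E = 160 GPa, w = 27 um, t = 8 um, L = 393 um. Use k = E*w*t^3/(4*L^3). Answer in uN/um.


Step 1: Convert E to consistent units (1 GPa = 1000 uN/um^2).
E = 160 GPa = 160000 uN/um^2
Step 2: Compute t^3 = 8^3 = 512
Step 3: Compute L^3 = 393^3 = 60698457
Step 4: k = 160000 * 27 * 512 / (4 * 60698457)
k = 9.11 uN/um


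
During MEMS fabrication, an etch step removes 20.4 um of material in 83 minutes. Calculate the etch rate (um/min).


Step 1: Etch rate = depth / time
Step 2: rate = 20.4 / 83
rate = 0.246 um/min


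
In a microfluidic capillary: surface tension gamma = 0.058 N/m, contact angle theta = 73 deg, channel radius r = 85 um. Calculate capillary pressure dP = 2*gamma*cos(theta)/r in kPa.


Step 1: cos(73 deg) = 0.2924
Step 2: Convert r to m: r = 85e-6 m
Step 3: dP = 2 * 0.058 * 0.2924 / 85e-6 = 399.0 Pa
Step 4: Convert Pa to kPa (divide by 1000).
dP = 0.4 kPa


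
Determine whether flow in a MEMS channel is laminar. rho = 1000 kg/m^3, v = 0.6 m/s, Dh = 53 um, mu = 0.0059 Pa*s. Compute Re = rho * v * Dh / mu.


Step 1: Convert Dh to meters: Dh = 53e-6 m
Step 2: Re = rho * v * Dh / mu
Re = 1000 * 0.6 * 53e-6 / 0.0059
Re = 5.39
Since Re = 5.39 is below ~2300, the flow is laminar.


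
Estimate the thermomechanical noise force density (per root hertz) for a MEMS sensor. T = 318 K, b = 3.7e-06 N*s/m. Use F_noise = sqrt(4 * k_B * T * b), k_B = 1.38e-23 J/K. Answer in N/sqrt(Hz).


Step 1: Compute 4 * k_B * T * b
= 4 * 1.38e-23 * 318 * 3.7e-06
= 6.4948e-26 N^2/Hz
Step 2: F_noise = sqrt(6.4948e-26)
F_noise = 2.55e-13 N/sqrt(Hz)


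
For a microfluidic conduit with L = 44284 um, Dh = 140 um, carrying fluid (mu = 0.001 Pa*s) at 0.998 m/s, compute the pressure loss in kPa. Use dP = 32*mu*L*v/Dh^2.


Step 1: Convert to SI: L = 44284e-6 m, Dh = 140e-6 m
Step 2: dP = 32 * 0.001 * 44284e-6 * 0.998 / (140e-6)^2
Step 3: dP = 72155.81 Pa
Step 4: Convert to kPa: dP = 72.16 kPa


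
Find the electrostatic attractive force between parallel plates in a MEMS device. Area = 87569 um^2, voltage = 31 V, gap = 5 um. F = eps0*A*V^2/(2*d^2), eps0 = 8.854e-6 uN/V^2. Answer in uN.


Step 1: Identify parameters.
eps0 = 8.854e-6 uN/V^2, A = 87569 um^2, V = 31 V, d = 5 um
Step 2: Compute V^2 = 31^2 = 961
Step 3: Compute d^2 = 5^2 = 25
Step 4: F = 0.5 * 8.854e-6 * 87569 * 961 / 25
F = 14.902 uN


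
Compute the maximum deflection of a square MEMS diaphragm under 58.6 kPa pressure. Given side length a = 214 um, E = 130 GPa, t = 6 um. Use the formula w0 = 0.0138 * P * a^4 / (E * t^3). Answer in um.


Step 1: Convert pressure to compatible units (E is in GPa, so P in GPa).
P = 58.6 kPa = 58.6e-6 GPa
Step 2: Compute numerator: 0.0138 * P * a^4.
a^4 = 214^4 = 2097273616
numerator = 0.0138 * 58.6e-6 * 2097273616 = 1.696e+03
Step 3: Compute denominator: E * t^3 = 130 * 6^3 = 28080
Step 4: w0 = numerator / denominator = 1.696e+03 / 28080 = 0.0604 um


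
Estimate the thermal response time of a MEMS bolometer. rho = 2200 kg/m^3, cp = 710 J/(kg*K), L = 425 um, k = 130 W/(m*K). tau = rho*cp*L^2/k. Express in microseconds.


Step 1: Convert L to m: L = 425e-6 m
Step 2: L^2 = (425e-6)^2 = 1.80625e-07 m^2
Step 3: tau = 2200 * 710 * 1.80625e-07 / 130 = 2.17027885e-03 s
Step 4: Convert to microseconds (multiply by 1e6).
tau = 2170.279 us


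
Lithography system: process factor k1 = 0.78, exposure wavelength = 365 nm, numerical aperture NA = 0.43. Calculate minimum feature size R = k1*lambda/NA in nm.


Step 1: Identify values: k1 = 0.78, lambda = 365 nm, NA = 0.43
Step 2: R = k1 * lambda / NA
R = 0.78 * 365 / 0.43
R = 662.1 nm


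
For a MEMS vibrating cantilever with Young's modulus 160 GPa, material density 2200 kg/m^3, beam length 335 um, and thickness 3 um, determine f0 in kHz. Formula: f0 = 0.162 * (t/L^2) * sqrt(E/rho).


Step 1: Convert units to SI.
t_SI = 3e-6 m, L_SI = 335e-6 m
Step 2: Calculate sqrt(E/rho).
sqrt(160e9 / 2200) = 8528.03 m/s
Step 3: Compute f0.
f0 = 0.162 * 3e-6 / (335e-6)^2 * 8528.03 = 36931.4 Hz = 36.93 kHz


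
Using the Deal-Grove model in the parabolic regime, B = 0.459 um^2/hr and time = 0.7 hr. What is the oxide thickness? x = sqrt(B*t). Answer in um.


Step 1: Compute B*t = 0.459 * 0.7 = 0.3213
Step 2: x = sqrt(0.3213)
x = 0.567 um


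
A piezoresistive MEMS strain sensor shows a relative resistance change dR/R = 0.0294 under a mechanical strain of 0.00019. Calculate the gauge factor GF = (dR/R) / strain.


Step 1: Identify values.
dR/R = 0.0294, strain = 0.00019
Step 2: GF = (dR/R) / strain = 0.0294 / 0.00019
GF = 154.7


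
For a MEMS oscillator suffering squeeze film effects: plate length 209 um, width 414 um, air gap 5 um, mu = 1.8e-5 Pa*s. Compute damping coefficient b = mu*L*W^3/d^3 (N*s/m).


Step 1: Convert to SI.
L = 209e-6 m, W = 414e-6 m, d = 5e-6 m
Step 2: W^3 = (414e-6)^3 = 7.10e-11 m^3
Step 3: d^3 = (5e-6)^3 = 1.25e-16 m^3
Step 4: b = 1.8e-5 * 209e-6 * 7.10e-11 / 1.25e-16
b = 2.14e-03 N*s/m


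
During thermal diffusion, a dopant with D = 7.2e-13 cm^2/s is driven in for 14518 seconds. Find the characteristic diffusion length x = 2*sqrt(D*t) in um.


Step 1: Compute D*t = 7.2e-13 * 14518 = 1.045296e-08 cm^2
Step 2: sqrt(D*t) = 1.0224e-04 cm
Step 3: x = 2 * 1.0224e-04 cm = 2.0448e-04 cm
Step 4: Convert to um (1 cm = 1e4 um): x = 2.045 um


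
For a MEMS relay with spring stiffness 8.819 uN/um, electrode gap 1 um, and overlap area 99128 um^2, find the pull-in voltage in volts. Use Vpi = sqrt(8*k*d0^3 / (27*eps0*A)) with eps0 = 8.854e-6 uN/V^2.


Step 1: Compute numerator: 8 * k * d0^3 = 8 * 8.819 * 1^3 = 70.552
Step 2: Compute denominator: 27 * eps0 * A = 27 * 8.854e-6 * 99128 = 23.697341
Step 3: Vpi = sqrt(70.552 / 23.697341)
Vpi = 1.73 V


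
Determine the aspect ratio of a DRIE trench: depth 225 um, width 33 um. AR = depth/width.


Step 1: AR = depth / width
Step 2: AR = 225 / 33
AR = 6.8


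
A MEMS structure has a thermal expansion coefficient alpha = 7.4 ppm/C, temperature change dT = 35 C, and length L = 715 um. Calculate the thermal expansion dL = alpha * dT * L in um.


Step 1: Convert CTE: alpha = 7.4 ppm/C = 7.4e-6 /C
Step 2: dL = 7.4e-6 * 35 * 715
dL = 0.1852 um


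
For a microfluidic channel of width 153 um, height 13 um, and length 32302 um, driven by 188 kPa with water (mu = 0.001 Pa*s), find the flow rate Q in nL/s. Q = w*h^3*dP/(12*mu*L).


Step 1: Convert all dimensions to SI (meters).
w = 153e-6 m, h = 13e-6 m, L = 32302e-6 m, dP = 188e3 Pa
Step 2: Q = w * h^3 * dP / (12 * mu * L)
Q = 153e-6 * (13e-6)^3 * 188e3 / (12 * 0.001 * 32302e-6) = 1.630304e-10 m^3/s
Step 3: Convert Q from m^3/s to nL/s (1 m^3 = 1e12 nL, so multiply by 1e12).
Q = 163.03 nL/s


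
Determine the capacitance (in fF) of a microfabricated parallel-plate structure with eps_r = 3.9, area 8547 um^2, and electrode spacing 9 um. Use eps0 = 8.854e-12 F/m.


Step 1: Convert area to m^2: A = 8547e-12 m^2
Step 2: Convert gap to m: d = 9e-6 m
Step 3: C = eps0 * eps_r * A / d
C = 8.854e-12 * 3.9 * 8547e-12 / 9e-6
Step 4: Convert to fF (multiply by 1e15).
C = 32.79 fF


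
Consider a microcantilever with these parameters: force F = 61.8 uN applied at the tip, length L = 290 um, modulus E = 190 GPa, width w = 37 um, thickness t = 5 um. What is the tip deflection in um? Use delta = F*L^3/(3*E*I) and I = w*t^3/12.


Step 1: Calculate the second moment of area.
I = w * t^3 / 12 = 37 * 5^3 / 12 = 385.4167 um^4
Step 2: Convert E to consistent units (1 GPa = 1000 uN/um^2).
E = 190 GPa = 190000 uN/um^2
Step 3: Calculate tip deflection.
delta = F * L^3 / (3 * E * I)
delta = 61.8 * 290^3 / (3 * 190000 * 385.4167)
delta = 6.8608 um


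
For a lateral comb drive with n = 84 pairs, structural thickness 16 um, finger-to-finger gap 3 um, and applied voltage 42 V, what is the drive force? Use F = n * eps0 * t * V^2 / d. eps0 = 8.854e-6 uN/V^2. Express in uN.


Step 1: Parameters: n=84, eps0=8.854e-6 uN/V^2, t=16 um, V=42 V, d=3 um
Step 2: V^2 = 1764
Step 3: F = 84 * 8.854e-6 * 16 * 1764 / 3
F = 6.997 uN


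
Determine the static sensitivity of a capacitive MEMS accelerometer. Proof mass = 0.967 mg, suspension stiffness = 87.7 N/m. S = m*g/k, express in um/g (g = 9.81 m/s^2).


Step 1: Convert mass: m = 0.967 mg = 9.67e-07 kg
Step 2: S = m * g / k = 9.67e-07 * 9.81 / 87.7
Step 3: S = 1.08e-07 m/g
Step 4: Convert to um/g: S = 0.108 um/g


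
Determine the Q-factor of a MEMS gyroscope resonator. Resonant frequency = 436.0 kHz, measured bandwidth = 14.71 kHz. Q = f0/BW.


Step 1: Q = f0 / bandwidth
Step 2: Q = 436.0 / 14.71
Q = 29.6


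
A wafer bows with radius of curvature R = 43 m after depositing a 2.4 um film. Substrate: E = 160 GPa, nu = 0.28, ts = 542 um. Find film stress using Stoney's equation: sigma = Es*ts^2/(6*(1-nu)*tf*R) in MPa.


Step 1: Compute numerator: Es * ts^2 = 160 * 542^2 = 47002240 (GPa*um^2)
Step 2: Compute denominator (R in um): 6*(1-nu)*tf*R = 6*0.72*2.4*43e6 = 445824000.0 (um^2)
Step 3: sigma (GPa) = 47002240 / 445824000.0 = 1.05428e-01 GPa
Step 4: Convert to MPa (x1000): sigma = 105.4 MPa


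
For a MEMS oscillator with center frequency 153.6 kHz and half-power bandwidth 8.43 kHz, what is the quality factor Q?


Step 1: Q = f0 / bandwidth
Step 2: Q = 153.6 / 8.43
Q = 18.2


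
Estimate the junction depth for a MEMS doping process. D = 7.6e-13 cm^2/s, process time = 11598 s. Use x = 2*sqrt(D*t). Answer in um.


Step 1: Compute D*t = 7.6e-13 * 11598 = 8.81448e-09 cm^2
Step 2: sqrt(D*t) = 9.38855e-05 cm
Step 3: x = 2 * 9.38855e-05 cm = 1.87771e-04 cm
Step 4: Convert to um (1 cm = 1e4 um): x = 1.878 um


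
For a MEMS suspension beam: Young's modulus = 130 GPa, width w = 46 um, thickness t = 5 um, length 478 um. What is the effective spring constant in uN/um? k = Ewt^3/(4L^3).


Step 1: Convert E to consistent units (1 GPa = 1000 uN/um^2).
E = 130 GPa = 130000 uN/um^2
Step 2: Compute t^3 = 5^3 = 125
Step 3: Compute L^3 = 478^3 = 109215352
Step 4: k = 130000 * 46 * 125 / (4 * 109215352)
k = 1.7111 uN/um


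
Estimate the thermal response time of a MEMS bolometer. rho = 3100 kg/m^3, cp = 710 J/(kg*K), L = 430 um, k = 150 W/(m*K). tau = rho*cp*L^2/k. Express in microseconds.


Step 1: Convert L to m: L = 430e-6 m
Step 2: L^2 = (430e-6)^2 = 1.849e-07 m^2
Step 3: tau = 3100 * 710 * 1.849e-07 / 150 = 2.71309933e-03 s
Step 4: Convert to microseconds (multiply by 1e6).
tau = 2713.099 us


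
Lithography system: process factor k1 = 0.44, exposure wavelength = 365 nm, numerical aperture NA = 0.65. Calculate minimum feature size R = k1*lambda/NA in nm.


Step 1: Identify values: k1 = 0.44, lambda = 365 nm, NA = 0.65
Step 2: R = k1 * lambda / NA
R = 0.44 * 365 / 0.65
R = 247.1 nm


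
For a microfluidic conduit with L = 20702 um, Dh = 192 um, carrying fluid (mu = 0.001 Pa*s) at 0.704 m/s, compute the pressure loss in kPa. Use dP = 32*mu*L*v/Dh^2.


Step 1: Convert to SI: L = 20702e-6 m, Dh = 192e-6 m
Step 2: dP = 32 * 0.001 * 20702e-6 * 0.704 / (192e-6)^2
Step 3: dP = 12651.22 Pa
Step 4: Convert to kPa: dP = 12.65 kPa


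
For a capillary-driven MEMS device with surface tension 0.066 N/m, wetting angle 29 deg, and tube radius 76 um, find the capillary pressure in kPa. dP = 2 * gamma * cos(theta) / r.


Step 1: cos(29 deg) = 0.8746
Step 2: Convert r to m: r = 76e-6 m
Step 3: dP = 2 * 0.066 * 0.8746 / 76e-6 = 1519.0 Pa
Step 4: Convert Pa to kPa (divide by 1000).
dP = 1.52 kPa


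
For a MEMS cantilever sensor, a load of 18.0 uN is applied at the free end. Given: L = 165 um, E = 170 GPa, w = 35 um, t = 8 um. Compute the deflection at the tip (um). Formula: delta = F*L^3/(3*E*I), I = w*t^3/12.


Step 1: Calculate the second moment of area.
I = w * t^3 / 12 = 35 * 8^3 / 12 = 1493.3333 um^4
Step 2: Convert E to consistent units (1 GPa = 1000 uN/um^2).
E = 170 GPa = 170000 uN/um^2
Step 3: Calculate tip deflection.
delta = F * L^3 / (3 * E * I)
delta = 18.0 * 165^3 / (3 * 170000 * 1493.3333)
delta = 0.1062 um


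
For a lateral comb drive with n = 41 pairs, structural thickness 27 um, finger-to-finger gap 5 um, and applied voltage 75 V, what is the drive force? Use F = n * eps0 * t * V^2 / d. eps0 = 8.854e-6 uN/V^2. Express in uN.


Step 1: Parameters: n=41, eps0=8.854e-6 uN/V^2, t=27 um, V=75 V, d=5 um
Step 2: V^2 = 5625
Step 3: F = 41 * 8.854e-6 * 27 * 5625 / 5
F = 11.027 uN


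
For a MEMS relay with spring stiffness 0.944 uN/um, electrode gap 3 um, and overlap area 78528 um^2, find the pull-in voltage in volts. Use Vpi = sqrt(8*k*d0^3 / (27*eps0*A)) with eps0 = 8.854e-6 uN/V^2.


Step 1: Compute numerator: 8 * k * d0^3 = 8 * 0.944 * 3^3 = 203.904
Step 2: Compute denominator: 27 * eps0 * A = 27 * 8.854e-6 * 78528 = 18.772747
Step 3: Vpi = sqrt(203.904 / 18.772747)
Vpi = 3.3 V


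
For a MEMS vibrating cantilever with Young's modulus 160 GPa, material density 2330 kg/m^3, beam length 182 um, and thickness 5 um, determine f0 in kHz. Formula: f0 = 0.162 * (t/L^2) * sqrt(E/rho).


Step 1: Convert units to SI.
t_SI = 5e-6 m, L_SI = 182e-6 m
Step 2: Calculate sqrt(E/rho).
sqrt(160e9 / 2330) = 8286.71 m/s
Step 3: Compute f0.
f0 = 0.162 * 5e-6 / (182e-6)^2 * 8286.71 = 202639.6 Hz = 202.64 kHz


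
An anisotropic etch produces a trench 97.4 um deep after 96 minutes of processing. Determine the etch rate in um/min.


Step 1: Etch rate = depth / time
Step 2: rate = 97.4 / 96
rate = 1.015 um/min


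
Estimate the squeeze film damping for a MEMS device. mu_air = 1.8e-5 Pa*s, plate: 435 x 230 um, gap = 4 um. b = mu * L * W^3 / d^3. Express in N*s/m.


Step 1: Convert to SI.
L = 435e-6 m, W = 230e-6 m, d = 4e-6 m
Step 2: W^3 = (230e-6)^3 = 1.22e-11 m^3
Step 3: d^3 = (4e-6)^3 = 6.40e-17 m^3
Step 4: b = 1.8e-5 * 435e-6 * 1.22e-11 / 6.40e-17
b = 1.49e-03 N*s/m


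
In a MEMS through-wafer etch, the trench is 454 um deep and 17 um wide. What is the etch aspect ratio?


Step 1: AR = depth / width
Step 2: AR = 454 / 17
AR = 26.7


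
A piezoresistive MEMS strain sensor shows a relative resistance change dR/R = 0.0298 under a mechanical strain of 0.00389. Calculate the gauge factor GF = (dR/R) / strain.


Step 1: Identify values.
dR/R = 0.0298, strain = 0.00389
Step 2: GF = (dR/R) / strain = 0.0298 / 0.00389
GF = 7.7


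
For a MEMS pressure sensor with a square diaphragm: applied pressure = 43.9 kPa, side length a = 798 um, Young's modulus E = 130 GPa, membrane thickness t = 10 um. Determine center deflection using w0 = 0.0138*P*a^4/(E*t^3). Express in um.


Step 1: Convert pressure to compatible units (E is in GPa, so P in GPa).
P = 43.9 kPa = 43.9e-6 GPa
Step 2: Compute numerator: 0.0138 * P * a^4.
a^4 = 798^4 = 405519334416
numerator = 0.0138 * 43.9e-6 * 405519334416 = 2.456717e+05
Step 3: Compute denominator: E * t^3 = 130 * 10^3 = 130000
Step 4: w0 = numerator / denominator = 2.456717e+05 / 130000 = 1.8898 um


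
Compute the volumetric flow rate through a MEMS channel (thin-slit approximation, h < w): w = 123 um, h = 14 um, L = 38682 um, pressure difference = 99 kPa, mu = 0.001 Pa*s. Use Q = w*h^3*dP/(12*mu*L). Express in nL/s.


Step 1: Convert all dimensions to SI (meters).
w = 123e-6 m, h = 14e-6 m, L = 38682e-6 m, dP = 99e3 Pa
Step 2: Q = w * h^3 * dP / (12 * mu * L)
Q = 123e-6 * (14e-6)^3 * 99e3 / (12 * 0.001 * 38682e-6) = 7.198371e-11 m^3/s
Step 3: Convert Q from m^3/s to nL/s (1 m^3 = 1e12 nL, so multiply by 1e12).
Q = 71.984 nL/s


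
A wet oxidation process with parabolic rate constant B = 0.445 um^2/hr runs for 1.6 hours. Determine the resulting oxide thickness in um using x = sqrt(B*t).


Step 1: Compute B*t = 0.445 * 1.6 = 0.712
Step 2: x = sqrt(0.712)
x = 0.844 um


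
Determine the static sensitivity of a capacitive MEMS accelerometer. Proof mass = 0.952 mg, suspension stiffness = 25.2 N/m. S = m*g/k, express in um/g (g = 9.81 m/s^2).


Step 1: Convert mass: m = 0.952 mg = 9.52e-07 kg
Step 2: S = m * g / k = 9.52e-07 * 9.81 / 25.2
Step 3: S = 3.71e-07 m/g
Step 4: Convert to um/g: S = 0.371 um/g


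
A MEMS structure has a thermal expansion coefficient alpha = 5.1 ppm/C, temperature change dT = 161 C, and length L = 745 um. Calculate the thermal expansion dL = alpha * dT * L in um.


Step 1: Convert CTE: alpha = 5.1 ppm/C = 5.1e-6 /C
Step 2: dL = 5.1e-6 * 161 * 745
dL = 0.6117 um


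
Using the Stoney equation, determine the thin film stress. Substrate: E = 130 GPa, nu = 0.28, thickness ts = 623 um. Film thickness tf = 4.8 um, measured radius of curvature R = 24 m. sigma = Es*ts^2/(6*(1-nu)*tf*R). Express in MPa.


Step 1: Compute numerator: Es * ts^2 = 130 * 623^2 = 50456770 (GPa*um^2)
Step 2: Compute denominator (R in um): 6*(1-nu)*tf*R = 6*0.72*4.8*24e6 = 497664000.0 (um^2)
Step 3: sigma (GPa) = 50456770 / 497664000.0 = 1.01387e-01 GPa
Step 4: Convert to MPa (x1000): sigma = 101.4 MPa


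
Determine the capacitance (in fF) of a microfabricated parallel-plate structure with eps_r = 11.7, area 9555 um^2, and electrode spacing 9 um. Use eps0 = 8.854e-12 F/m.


Step 1: Convert area to m^2: A = 9555e-12 m^2
Step 2: Convert gap to m: d = 9e-6 m
Step 3: C = eps0 * eps_r * A / d
C = 8.854e-12 * 11.7 * 9555e-12 / 9e-6
Step 4: Convert to fF (multiply by 1e15).
C = 109.98 fF


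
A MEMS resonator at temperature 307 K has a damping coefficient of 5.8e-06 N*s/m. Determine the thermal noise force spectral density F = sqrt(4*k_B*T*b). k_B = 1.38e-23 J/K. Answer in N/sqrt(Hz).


Step 1: Compute 4 * k_B * T * b
= 4 * 1.38e-23 * 307 * 5.8e-06
= 9.8289e-26 N^2/Hz
Step 2: F_noise = sqrt(9.8289e-26)
F_noise = 3.14e-13 N/sqrt(Hz)


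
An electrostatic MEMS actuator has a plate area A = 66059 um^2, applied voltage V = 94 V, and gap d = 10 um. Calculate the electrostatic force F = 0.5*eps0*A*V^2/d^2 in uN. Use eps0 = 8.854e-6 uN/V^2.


Step 1: Identify parameters.
eps0 = 8.854e-6 uN/V^2, A = 66059 um^2, V = 94 V, d = 10 um
Step 2: Compute V^2 = 94^2 = 8836
Step 3: Compute d^2 = 10^2 = 100
Step 4: F = 0.5 * 8.854e-6 * 66059 * 8836 / 100
F = 25.84 uN


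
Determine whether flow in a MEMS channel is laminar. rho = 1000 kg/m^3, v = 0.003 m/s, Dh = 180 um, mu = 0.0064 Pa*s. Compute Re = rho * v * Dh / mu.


Step 1: Convert Dh to meters: Dh = 180e-6 m
Step 2: Re = rho * v * Dh / mu
Re = 1000 * 0.003 * 180e-6 / 0.0064
Re = 0.084
Since Re = 0.084 is below ~2300, the flow is laminar.


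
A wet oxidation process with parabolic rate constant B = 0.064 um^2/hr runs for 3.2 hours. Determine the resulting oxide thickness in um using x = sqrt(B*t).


Step 1: Compute B*t = 0.064 * 3.2 = 0.2048
Step 2: x = sqrt(0.2048)
x = 0.453 um


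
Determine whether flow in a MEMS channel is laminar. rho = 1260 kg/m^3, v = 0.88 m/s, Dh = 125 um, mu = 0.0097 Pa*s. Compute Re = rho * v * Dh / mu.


Step 1: Convert Dh to meters: Dh = 125e-6 m
Step 2: Re = rho * v * Dh / mu
Re = 1260 * 0.88 * 125e-6 / 0.0097
Re = 14.289
Since Re = 14.289 is below ~2300, the flow is laminar.


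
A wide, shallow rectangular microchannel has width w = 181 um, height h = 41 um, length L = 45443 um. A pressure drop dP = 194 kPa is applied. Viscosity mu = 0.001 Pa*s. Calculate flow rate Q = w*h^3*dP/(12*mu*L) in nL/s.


Step 1: Convert all dimensions to SI (meters).
w = 181e-6 m, h = 41e-6 m, L = 45443e-6 m, dP = 194e3 Pa
Step 2: Q = w * h^3 * dP / (12 * mu * L)
Q = 181e-6 * (41e-6)^3 * 194e3 / (12 * 0.001 * 45443e-6) = 4.43796256e-09 m^3/s
Step 3: Convert Q from m^3/s to nL/s (1 m^3 = 1e12 nL, so multiply by 1e12).
Q = 4437.963 nL/s


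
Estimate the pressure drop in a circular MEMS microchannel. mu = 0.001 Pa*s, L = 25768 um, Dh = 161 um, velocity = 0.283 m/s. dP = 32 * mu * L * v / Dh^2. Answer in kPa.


Step 1: Convert to SI: L = 25768e-6 m, Dh = 161e-6 m
Step 2: dP = 32 * 0.001 * 25768e-6 * 0.283 / (161e-6)^2
Step 3: dP = 9002.55 Pa
Step 4: Convert to kPa: dP = 9.0 kPa


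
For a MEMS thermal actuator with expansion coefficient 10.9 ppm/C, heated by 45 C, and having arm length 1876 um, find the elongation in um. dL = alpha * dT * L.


Step 1: Convert CTE: alpha = 10.9 ppm/C = 10.9e-6 /C
Step 2: dL = 10.9e-6 * 45 * 1876
dL = 0.9202 um


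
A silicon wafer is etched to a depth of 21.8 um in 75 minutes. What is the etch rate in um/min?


Step 1: Etch rate = depth / time
Step 2: rate = 21.8 / 75
rate = 0.291 um/min


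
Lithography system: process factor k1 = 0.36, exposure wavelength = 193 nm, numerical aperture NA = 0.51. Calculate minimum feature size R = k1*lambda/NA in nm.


Step 1: Identify values: k1 = 0.36, lambda = 193 nm, NA = 0.51
Step 2: R = k1 * lambda / NA
R = 0.36 * 193 / 0.51
R = 136.2 nm


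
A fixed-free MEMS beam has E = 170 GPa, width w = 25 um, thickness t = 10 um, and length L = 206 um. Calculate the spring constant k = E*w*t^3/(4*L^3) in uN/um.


Step 1: Convert E to consistent units (1 GPa = 1000 uN/um^2).
E = 170 GPa = 170000 uN/um^2
Step 2: Compute t^3 = 10^3 = 1000
Step 3: Compute L^3 = 206^3 = 8741816
Step 4: k = 170000 * 25 * 1000 / (4 * 8741816)
k = 121.5423 uN/um


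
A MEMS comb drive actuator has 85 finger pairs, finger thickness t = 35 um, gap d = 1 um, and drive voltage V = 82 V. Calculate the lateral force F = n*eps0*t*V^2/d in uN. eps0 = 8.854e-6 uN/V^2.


Step 1: Parameters: n=85, eps0=8.854e-6 uN/V^2, t=35 um, V=82 V, d=1 um
Step 2: V^2 = 6724
Step 3: F = 85 * 8.854e-6 * 35 * 6724 / 1
F = 177.115 uN


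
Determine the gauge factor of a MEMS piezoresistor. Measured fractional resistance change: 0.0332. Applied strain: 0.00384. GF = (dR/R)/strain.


Step 1: Identify values.
dR/R = 0.0332, strain = 0.00384
Step 2: GF = (dR/R) / strain = 0.0332 / 0.00384
GF = 8.6


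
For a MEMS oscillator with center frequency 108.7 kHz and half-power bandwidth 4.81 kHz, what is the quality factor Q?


Step 1: Q = f0 / bandwidth
Step 2: Q = 108.7 / 4.81
Q = 22.6


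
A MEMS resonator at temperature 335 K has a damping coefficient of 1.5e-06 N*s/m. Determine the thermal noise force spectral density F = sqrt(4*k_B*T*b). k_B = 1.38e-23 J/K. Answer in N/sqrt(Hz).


Step 1: Compute 4 * k_B * T * b
= 4 * 1.38e-23 * 335 * 1.5e-06
= 2.7738e-26 N^2/Hz
Step 2: F_noise = sqrt(2.7738e-26)
F_noise = 1.67e-13 N/sqrt(Hz)


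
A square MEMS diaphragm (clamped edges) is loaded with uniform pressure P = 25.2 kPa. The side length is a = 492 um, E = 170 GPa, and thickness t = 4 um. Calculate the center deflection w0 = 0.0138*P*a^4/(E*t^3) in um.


Step 1: Convert pressure to compatible units (E is in GPa, so P in GPa).
P = 25.2 kPa = 25.2e-6 GPa
Step 2: Compute numerator: 0.0138 * P * a^4.
a^4 = 492^4 = 58594980096
numerator = 0.0138 * 25.2e-6 * 58594980096 = 2.037699e+04
Step 3: Compute denominator: E * t^3 = 170 * 4^3 = 10880
Step 4: w0 = numerator / denominator = 2.037699e+04 / 10880 = 1.8729 um


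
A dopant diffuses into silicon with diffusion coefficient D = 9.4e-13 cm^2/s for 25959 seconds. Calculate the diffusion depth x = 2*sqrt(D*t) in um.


Step 1: Compute D*t = 9.4e-13 * 25959 = 2.440146e-08 cm^2
Step 2: sqrt(D*t) = 1.5621e-04 cm
Step 3: x = 2 * 1.5621e-04 cm = 3.1242e-04 cm
Step 4: Convert to um (1 cm = 1e4 um): x = 3.124 um


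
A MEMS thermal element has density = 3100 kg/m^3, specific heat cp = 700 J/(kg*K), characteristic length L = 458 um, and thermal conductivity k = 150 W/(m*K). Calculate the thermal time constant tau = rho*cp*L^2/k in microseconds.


Step 1: Convert L to m: L = 458e-6 m
Step 2: L^2 = (458e-6)^2 = 2.09764e-07 m^2
Step 3: tau = 3100 * 700 * 2.09764e-07 / 150 = 3.03458587e-03 s
Step 4: Convert to microseconds (multiply by 1e6).
tau = 3034.586 us


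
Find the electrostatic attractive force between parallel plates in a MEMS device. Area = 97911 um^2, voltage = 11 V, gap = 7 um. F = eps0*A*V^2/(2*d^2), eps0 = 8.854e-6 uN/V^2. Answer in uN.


Step 1: Identify parameters.
eps0 = 8.854e-6 uN/V^2, A = 97911 um^2, V = 11 V, d = 7 um
Step 2: Compute V^2 = 11^2 = 121
Step 3: Compute d^2 = 7^2 = 49
Step 4: F = 0.5 * 8.854e-6 * 97911 * 121 / 49
F = 1.07 uN


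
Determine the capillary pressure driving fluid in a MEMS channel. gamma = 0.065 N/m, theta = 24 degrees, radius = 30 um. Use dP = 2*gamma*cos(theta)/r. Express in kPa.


Step 1: cos(24 deg) = 0.9135
Step 2: Convert r to m: r = 30e-6 m
Step 3: dP = 2 * 0.065 * 0.9135 / 30e-6 = 3958.5 Pa
Step 4: Convert Pa to kPa (divide by 1000).
dP = 3.96 kPa


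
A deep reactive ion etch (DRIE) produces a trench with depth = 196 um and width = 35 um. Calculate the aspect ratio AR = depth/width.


Step 1: AR = depth / width
Step 2: AR = 196 / 35
AR = 5.6


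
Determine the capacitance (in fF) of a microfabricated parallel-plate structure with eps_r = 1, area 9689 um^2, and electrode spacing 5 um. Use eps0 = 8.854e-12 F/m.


Step 1: Convert area to m^2: A = 9689e-12 m^2
Step 2: Convert gap to m: d = 5e-6 m
Step 3: C = eps0 * eps_r * A / d
C = 8.854e-12 * 1 * 9689e-12 / 5e-6
Step 4: Convert to fF (multiply by 1e15).
C = 17.16 fF


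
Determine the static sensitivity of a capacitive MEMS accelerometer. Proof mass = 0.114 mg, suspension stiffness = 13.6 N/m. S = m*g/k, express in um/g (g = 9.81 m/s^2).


Step 1: Convert mass: m = 0.114 mg = 1.14e-07 kg
Step 2: S = m * g / k = 1.14e-07 * 9.81 / 13.6
Step 3: S = 8.22e-08 m/g
Step 4: Convert to um/g: S = 0.082 um/g
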